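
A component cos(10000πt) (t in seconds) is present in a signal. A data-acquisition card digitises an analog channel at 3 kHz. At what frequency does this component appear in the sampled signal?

ω = 10000π rad/s → f = ω/(2π) = 5000 Hz = 5 kHz.
5 kHz mod fs = 2 kHz.
2 kHz > fs/2 = 1.5 kHz, folds to fs − 2 kHz = 1 kHz.

1 kHz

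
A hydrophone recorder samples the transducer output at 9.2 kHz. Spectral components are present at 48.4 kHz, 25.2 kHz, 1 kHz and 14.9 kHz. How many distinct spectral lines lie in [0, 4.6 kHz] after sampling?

3

fs/2 = 4.6 kHz.
48.4 kHz mod fs = 2.4 kHz.
2.4 kHz ≤ fs/2 = 4.6 kHz, appears at 2.4 kHz.
25.2 kHz mod fs = 6.8 kHz.
6.8 kHz > fs/2 = 4.6 kHz, folds to fs − 6.8 kHz = 2.4 kHz.
1 kHz ≤ fs/2 = 4.6 kHz, passes unchanged.
14.9 kHz mod fs = 5.7 kHz.
5.7 kHz > fs/2 = 4.6 kHz, folds to fs − 5.7 kHz = 3.5 kHz.
Distinct values: {1 kHz, 2.4 kHz, 3.5 kHz} → 3.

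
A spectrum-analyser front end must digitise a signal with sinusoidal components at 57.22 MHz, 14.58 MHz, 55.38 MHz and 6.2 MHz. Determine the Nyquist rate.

Highest-frequency component: 57.22 MHz.
Nyquist rate = 2 × 57.22 MHz = 114.44 MHz.

114.44 MHz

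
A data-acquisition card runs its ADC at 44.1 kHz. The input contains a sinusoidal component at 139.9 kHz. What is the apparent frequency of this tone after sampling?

7.6 kHz

139.9 kHz mod fs = 7.6 kHz.
7.6 kHz ≤ fs/2 = 22.05 kHz, appears at 7.6 kHz.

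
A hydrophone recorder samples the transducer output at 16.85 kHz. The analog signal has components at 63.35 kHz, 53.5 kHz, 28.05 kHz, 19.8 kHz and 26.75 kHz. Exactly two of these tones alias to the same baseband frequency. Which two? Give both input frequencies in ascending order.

19.8 kHz, 53.5 kHz

fs/2 = 8.425 kHz.
63.35 kHz mod fs = 12.8 kHz.
12.8 kHz > fs/2 = 8.425 kHz, folds to fs − 12.8 kHz = 4.05 kHz.
53.5 kHz mod fs = 2.95 kHz.
2.95 kHz ≤ fs/2 = 8.425 kHz, appears at 2.95 kHz.
28.05 kHz mod fs = 11.2 kHz.
11.2 kHz > fs/2 = 8.425 kHz, folds to fs − 11.2 kHz = 5.65 kHz.
19.8 kHz mod fs = 2.95 kHz.
2.95 kHz ≤ fs/2 = 8.425 kHz, appears at 2.95 kHz.
26.75 kHz mod fs = 9.9 kHz.
9.9 kHz > fs/2 = 8.425 kHz, folds to fs − 9.9 kHz = 6.95 kHz.
19.8 kHz and 53.5 kHz both map to 2.95 kHz.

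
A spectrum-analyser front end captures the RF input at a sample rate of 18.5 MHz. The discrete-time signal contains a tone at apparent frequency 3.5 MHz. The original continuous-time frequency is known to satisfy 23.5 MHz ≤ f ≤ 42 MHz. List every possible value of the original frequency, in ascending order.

Frequencies that alias to 3.5 MHz are k·fs ± 3.5 MHz for integer k ≥ 0.
k=0: 3.5 MHz.
k=1: 15 MHz, 22 MHz.
k=2: 33.5 MHz, 40.5 MHz.
k=3: 52 MHz, 59 MHz.
Within [23.5 MHz, 42 MHz]: 33.5 MHz, 40.5 MHz.

33.5 MHz, 40.5 MHz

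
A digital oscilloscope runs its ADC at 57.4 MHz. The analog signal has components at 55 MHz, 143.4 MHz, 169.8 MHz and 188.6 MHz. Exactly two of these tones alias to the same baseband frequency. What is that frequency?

2.4 MHz

fs/2 = 28.7 MHz.
55 MHz > fs/2 = 28.7 MHz, folds to fs − 55 MHz = 2.4 MHz.
143.4 MHz mod fs = 28.6 MHz.
28.6 MHz ≤ fs/2 = 28.7 MHz, appears at 28.6 MHz.
169.8 MHz mod fs = 55 MHz.
55 MHz > fs/2 = 28.7 MHz, folds to fs − 55 MHz = 2.4 MHz.
188.6 MHz mod fs = 16.4 MHz.
16.4 MHz ≤ fs/2 = 28.7 MHz, appears at 16.4 MHz.
55 MHz and 169.8 MHz both map to 2.4 MHz.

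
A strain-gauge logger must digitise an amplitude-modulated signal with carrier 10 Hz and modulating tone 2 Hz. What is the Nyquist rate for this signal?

24 Hz

AM sidebands sit at fc ± fm = 8 Hz and 12 Hz.
Highest-frequency component: 12 Hz.
Nyquist rate = 2 × 12 Hz = 24 Hz.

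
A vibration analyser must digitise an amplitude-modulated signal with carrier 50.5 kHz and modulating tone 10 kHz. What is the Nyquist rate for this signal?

121 kHz

AM sidebands sit at fc ± fm = 40.5 kHz and 60.5 kHz.
Highest-frequency component: 60.5 kHz.
Nyquist rate = 2 × 60.5 kHz = 121 kHz.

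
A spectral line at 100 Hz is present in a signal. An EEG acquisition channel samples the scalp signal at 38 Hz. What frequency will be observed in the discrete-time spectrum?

100 Hz mod fs = 24 Hz.
24 Hz > fs/2 = 19 Hz, folds to fs − 24 Hz = 14 Hz.

14 Hz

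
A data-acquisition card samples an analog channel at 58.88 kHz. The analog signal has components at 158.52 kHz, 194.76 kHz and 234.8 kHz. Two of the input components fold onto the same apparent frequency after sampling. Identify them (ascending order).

158.52 kHz, 194.76 kHz

fs/2 = 29.44 kHz.
158.52 kHz mod fs = 40.76 kHz.
40.76 kHz > fs/2 = 29.44 kHz, folds to fs − 40.76 kHz = 18.12 kHz.
194.76 kHz mod fs = 18.12 kHz.
18.12 kHz ≤ fs/2 = 29.44 kHz, appears at 18.12 kHz.
234.8 kHz mod fs = 58.16 kHz.
58.16 kHz > fs/2 = 29.44 kHz, folds to fs − 58.16 kHz = 0.72 kHz.
158.52 kHz and 194.76 kHz both map to 18.12 kHz.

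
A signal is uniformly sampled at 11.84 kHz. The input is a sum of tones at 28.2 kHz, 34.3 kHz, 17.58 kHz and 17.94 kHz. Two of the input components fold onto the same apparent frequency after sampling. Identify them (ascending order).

17.58 kHz, 17.94 kHz

fs/2 = 5.92 kHz.
28.2 kHz mod fs = 4.52 kHz.
4.52 kHz ≤ fs/2 = 5.92 kHz, appears at 4.52 kHz.
34.3 kHz mod fs = 10.62 kHz.
10.62 kHz > fs/2 = 5.92 kHz, folds to fs − 10.62 kHz = 1.22 kHz.
17.58 kHz mod fs = 5.74 kHz.
5.74 kHz ≤ fs/2 = 5.92 kHz, appears at 5.74 kHz.
17.94 kHz mod fs = 6.1 kHz.
6.1 kHz > fs/2 = 5.92 kHz, folds to fs − 6.1 kHz = 5.74 kHz.
17.58 kHz and 17.94 kHz both map to 5.74 kHz.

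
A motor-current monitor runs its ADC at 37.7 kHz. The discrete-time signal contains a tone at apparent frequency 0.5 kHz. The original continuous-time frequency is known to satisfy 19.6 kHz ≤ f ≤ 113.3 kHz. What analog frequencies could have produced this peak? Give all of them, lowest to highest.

Frequencies that alias to 0.5 kHz are k·fs ± 0.5 kHz for integer k ≥ 0.
k=0: 0.5 kHz.
k=1: 37.2 kHz, 38.2 kHz.
k=2: 74.9 kHz, 75.9 kHz.
k=3: 112.6 kHz, 113.6 kHz.
k=4: 150.3 kHz, 151.3 kHz.
Within [19.6 kHz, 113.3 kHz]: 37.2 kHz, 38.2 kHz, 74.9 kHz, 75.9 kHz, 112.6 kHz.

37.2 kHz, 38.2 kHz, 74.9 kHz, 75.9 kHz, 112.6 kHz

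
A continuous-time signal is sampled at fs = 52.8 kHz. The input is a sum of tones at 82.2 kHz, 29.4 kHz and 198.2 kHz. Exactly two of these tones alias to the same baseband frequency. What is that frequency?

fs/2 = 26.4 kHz.
82.2 kHz mod fs = 29.4 kHz.
29.4 kHz > fs/2 = 26.4 kHz, folds to fs − 29.4 kHz = 23.4 kHz.
29.4 kHz > fs/2 = 26.4 kHz, folds to fs − 29.4 kHz = 23.4 kHz.
198.2 kHz mod fs = 39.8 kHz.
39.8 kHz > fs/2 = 26.4 kHz, folds to fs − 39.8 kHz = 13 kHz.
29.4 kHz and 82.2 kHz both map to 23.4 kHz.

23.4 kHz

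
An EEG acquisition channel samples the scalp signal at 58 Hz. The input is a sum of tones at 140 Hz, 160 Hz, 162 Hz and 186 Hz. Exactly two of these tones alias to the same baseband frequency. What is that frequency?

12 Hz

fs/2 = 29 Hz.
140 Hz mod fs = 24 Hz.
24 Hz ≤ fs/2 = 29 Hz, appears at 24 Hz.
160 Hz mod fs = 44 Hz.
44 Hz > fs/2 = 29 Hz, folds to fs − 44 Hz = 14 Hz.
162 Hz mod fs = 46 Hz.
46 Hz > fs/2 = 29 Hz, folds to fs − 46 Hz = 12 Hz.
186 Hz mod fs = 12 Hz.
12 Hz ≤ fs/2 = 29 Hz, appears at 12 Hz.
162 Hz and 186 Hz both map to 12 Hz.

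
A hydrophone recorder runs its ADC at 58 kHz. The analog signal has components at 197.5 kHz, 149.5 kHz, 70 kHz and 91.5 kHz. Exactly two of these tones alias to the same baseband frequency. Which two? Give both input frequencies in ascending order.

91.5 kHz, 149.5 kHz

fs/2 = 29 kHz.
197.5 kHz mod fs = 23.5 kHz.
23.5 kHz ≤ fs/2 = 29 kHz, appears at 23.5 kHz.
149.5 kHz mod fs = 33.5 kHz.
33.5 kHz > fs/2 = 29 kHz, folds to fs − 33.5 kHz = 24.5 kHz.
70 kHz mod fs = 12 kHz.
12 kHz ≤ fs/2 = 29 kHz, appears at 12 kHz.
91.5 kHz mod fs = 33.5 kHz.
33.5 kHz > fs/2 = 29 kHz, folds to fs − 33.5 kHz = 24.5 kHz.
91.5 kHz and 149.5 kHz both map to 24.5 kHz.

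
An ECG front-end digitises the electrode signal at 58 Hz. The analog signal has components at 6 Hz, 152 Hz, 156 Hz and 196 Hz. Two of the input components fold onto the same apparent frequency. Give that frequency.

22 Hz

fs/2 = 29 Hz.
6 Hz ≤ fs/2 = 29 Hz, passes unchanged.
152 Hz mod fs = 36 Hz.
36 Hz > fs/2 = 29 Hz, folds to fs − 36 Hz = 22 Hz.
156 Hz mod fs = 40 Hz.
40 Hz > fs/2 = 29 Hz, folds to fs − 40 Hz = 18 Hz.
196 Hz mod fs = 22 Hz.
22 Hz ≤ fs/2 = 29 Hz, appears at 22 Hz.
152 Hz and 196 Hz both map to 22 Hz.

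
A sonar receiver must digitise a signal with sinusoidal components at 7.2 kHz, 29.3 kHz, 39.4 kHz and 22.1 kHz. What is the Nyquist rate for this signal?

78.8 kHz

Highest-frequency component: 39.4 kHz.
Nyquist rate = 2 × 39.4 kHz = 78.8 kHz.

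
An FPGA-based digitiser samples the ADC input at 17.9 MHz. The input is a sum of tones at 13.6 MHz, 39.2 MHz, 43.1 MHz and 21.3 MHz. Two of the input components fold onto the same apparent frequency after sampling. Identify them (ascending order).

21.3 MHz, 39.2 MHz

fs/2 = 8.95 MHz.
13.6 MHz > fs/2 = 8.95 MHz, folds to fs − 13.6 MHz = 4.3 MHz.
39.2 MHz mod fs = 3.4 MHz.
3.4 MHz ≤ fs/2 = 8.95 MHz, appears at 3.4 MHz.
43.1 MHz mod fs = 7.3 MHz.
7.3 MHz ≤ fs/2 = 8.95 MHz, appears at 7.3 MHz.
21.3 MHz mod fs = 3.4 MHz.
3.4 MHz ≤ fs/2 = 8.95 MHz, appears at 3.4 MHz.
21.3 MHz and 39.2 MHz both map to 3.4 MHz.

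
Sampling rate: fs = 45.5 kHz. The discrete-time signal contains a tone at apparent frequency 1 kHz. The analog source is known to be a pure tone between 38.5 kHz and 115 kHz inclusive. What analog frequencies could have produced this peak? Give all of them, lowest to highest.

Frequencies that alias to 1 kHz are k·fs ± 1 kHz for integer k ≥ 0.
k=0: 1 kHz.
k=1: 44.5 kHz, 46.5 kHz.
k=2: 90 kHz, 92 kHz.
k=3: 135.5 kHz, 137.5 kHz.
Within [38.5 kHz, 115 kHz]: 44.5 kHz, 46.5 kHz, 90 kHz, 92 kHz.

44.5 kHz, 46.5 kHz, 90 kHz, 92 kHz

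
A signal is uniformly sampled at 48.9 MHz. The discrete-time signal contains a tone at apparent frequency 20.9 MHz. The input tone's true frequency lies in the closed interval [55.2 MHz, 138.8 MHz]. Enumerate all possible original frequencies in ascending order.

69.8 MHz, 76.9 MHz, 118.7 MHz, 125.8 MHz

Frequencies that alias to 20.9 MHz are k·fs ± 20.9 MHz for integer k ≥ 0.
k=0: 20.9 MHz.
k=1: 28 MHz, 69.8 MHz.
k=2: 76.9 MHz, 118.7 MHz.
k=3: 125.8 MHz, 167.6 MHz.
k=4: 174.7 MHz, 216.5 MHz.
Within [55.2 MHz, 138.8 MHz]: 69.8 MHz, 76.9 MHz, 118.7 MHz, 125.8 MHz.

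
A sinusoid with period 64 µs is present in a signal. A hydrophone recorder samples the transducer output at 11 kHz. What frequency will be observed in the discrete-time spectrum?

T = 64 µs → f = 1/T = 15.625 kHz.
15.625 kHz mod fs = 4.625 kHz.
4.625 kHz ≤ fs/2 = 5.5 kHz, appears at 4.625 kHz.

4.625 kHz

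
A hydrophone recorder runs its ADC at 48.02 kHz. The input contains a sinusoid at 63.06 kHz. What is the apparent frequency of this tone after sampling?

63.06 kHz mod fs = 15.04 kHz.
15.04 kHz ≤ fs/2 = 24.01 kHz, appears at 15.04 kHz.

15.04 kHz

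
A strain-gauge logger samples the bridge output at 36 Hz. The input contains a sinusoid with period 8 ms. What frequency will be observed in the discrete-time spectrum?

17 Hz

T = 8 ms → f = 1/T = 125 Hz.
125 Hz mod fs = 17 Hz.
17 Hz ≤ fs/2 = 18 Hz, appears at 17 Hz.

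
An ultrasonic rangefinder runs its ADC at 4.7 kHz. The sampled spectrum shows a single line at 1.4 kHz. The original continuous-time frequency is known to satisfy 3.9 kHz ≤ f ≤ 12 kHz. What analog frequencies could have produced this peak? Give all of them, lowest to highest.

6.1 kHz, 8 kHz, 10.8 kHz

Frequencies that alias to 1.4 kHz are k·fs ± 1.4 kHz for integer k ≥ 0.
k=0: 1.4 kHz.
k=1: 3.3 kHz, 6.1 kHz.
k=2: 8 kHz, 10.8 kHz.
k=3: 12.7 kHz, 15.5 kHz.
Within [3.9 kHz, 12 kHz]: 6.1 kHz, 8 kHz, 10.8 kHz.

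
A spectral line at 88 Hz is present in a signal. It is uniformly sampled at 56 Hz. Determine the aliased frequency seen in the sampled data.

24 Hz

88 Hz mod fs = 32 Hz.
32 Hz > fs/2 = 28 Hz, folds to fs − 32 Hz = 24 Hz.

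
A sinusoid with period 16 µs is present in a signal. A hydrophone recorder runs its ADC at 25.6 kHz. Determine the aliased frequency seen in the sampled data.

T = 16 µs → f = 1/T = 62.5 kHz.
62.5 kHz mod fs = 11.3 kHz.
11.3 kHz ≤ fs/2 = 12.8 kHz, appears at 11.3 kHz.

11.3 kHz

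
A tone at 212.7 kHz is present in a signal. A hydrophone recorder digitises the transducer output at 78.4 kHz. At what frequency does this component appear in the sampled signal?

212.7 kHz mod fs = 55.9 kHz.
55.9 kHz > fs/2 = 39.2 kHz, folds to fs − 55.9 kHz = 22.5 kHz.

22.5 kHz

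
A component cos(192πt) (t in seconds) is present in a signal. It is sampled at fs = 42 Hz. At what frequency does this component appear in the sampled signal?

ω = 192π rad/s → f = ω/(2π) = 96 Hz.
96 Hz mod fs = 12 Hz.
12 Hz ≤ fs/2 = 21 Hz, appears at 12 Hz.

12 Hz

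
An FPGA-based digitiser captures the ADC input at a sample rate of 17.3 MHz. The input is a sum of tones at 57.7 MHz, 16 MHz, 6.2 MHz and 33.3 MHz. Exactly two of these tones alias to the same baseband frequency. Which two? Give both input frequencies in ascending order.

16 MHz, 33.3 MHz

fs/2 = 8.65 MHz.
57.7 MHz mod fs = 5.8 MHz.
5.8 MHz ≤ fs/2 = 8.65 MHz, appears at 5.8 MHz.
16 MHz > fs/2 = 8.65 MHz, folds to fs − 16 MHz = 1.3 MHz.
6.2 MHz ≤ fs/2 = 8.65 MHz, passes unchanged.
33.3 MHz mod fs = 16 MHz.
16 MHz > fs/2 = 8.65 MHz, folds to fs − 16 MHz = 1.3 MHz.
16 MHz and 33.3 MHz both map to 1.3 MHz.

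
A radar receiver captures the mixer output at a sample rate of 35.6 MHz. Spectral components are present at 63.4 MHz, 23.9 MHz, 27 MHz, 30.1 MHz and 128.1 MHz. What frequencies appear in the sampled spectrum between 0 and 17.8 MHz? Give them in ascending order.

5.5 MHz, 7.8 MHz, 8.6 MHz, 11.7 MHz, 14.3 MHz

fs/2 = 17.8 MHz.
63.4 MHz mod fs = 27.8 MHz.
27.8 MHz > fs/2 = 17.8 MHz, folds to fs − 27.8 MHz = 7.8 MHz.
23.9 MHz > fs/2 = 17.8 MHz, folds to fs − 23.9 MHz = 11.7 MHz.
27 MHz > fs/2 = 17.8 MHz, folds to fs − 27 MHz = 8.6 MHz.
30.1 MHz > fs/2 = 17.8 MHz, folds to fs − 30.1 MHz = 5.5 MHz.
128.1 MHz mod fs = 21.3 MHz.
21.3 MHz > fs/2 = 17.8 MHz, folds to fs − 21.3 MHz = 14.3 MHz.
Distinct values: {5.5 MHz, 7.8 MHz, 8.6 MHz, 11.7 MHz, 14.3 MHz}.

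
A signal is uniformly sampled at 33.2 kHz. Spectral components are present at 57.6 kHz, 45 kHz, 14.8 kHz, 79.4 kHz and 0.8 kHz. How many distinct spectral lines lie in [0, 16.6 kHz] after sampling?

fs/2 = 16.6 kHz.
57.6 kHz mod fs = 24.4 kHz.
24.4 kHz > fs/2 = 16.6 kHz, folds to fs − 24.4 kHz = 8.8 kHz.
45 kHz mod fs = 11.8 kHz.
11.8 kHz ≤ fs/2 = 16.6 kHz, appears at 11.8 kHz.
14.8 kHz ≤ fs/2 = 16.6 kHz, passes unchanged.
79.4 kHz mod fs = 13 kHz.
13 kHz ≤ fs/2 = 16.6 kHz, appears at 13 kHz.
0.8 kHz ≤ fs/2 = 16.6 kHz, passes unchanged.
Distinct values: {0.8 kHz, 8.8 kHz, 11.8 kHz, 13 kHz, 14.8 kHz} → 5.

5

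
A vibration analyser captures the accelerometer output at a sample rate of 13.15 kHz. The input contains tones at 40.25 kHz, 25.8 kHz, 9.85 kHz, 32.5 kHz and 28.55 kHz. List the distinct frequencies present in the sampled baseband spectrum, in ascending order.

fs/2 = 6.575 kHz.
40.25 kHz mod fs = 0.8 kHz.
0.8 kHz ≤ fs/2 = 6.575 kHz, appears at 0.8 kHz.
25.8 kHz mod fs = 12.65 kHz.
12.65 kHz > fs/2 = 6.575 kHz, folds to fs − 12.65 kHz = 0.5 kHz.
9.85 kHz > fs/2 = 6.575 kHz, folds to fs − 9.85 kHz = 3.3 kHz.
32.5 kHz mod fs = 6.2 kHz.
6.2 kHz ≤ fs/2 = 6.575 kHz, appears at 6.2 kHz.
28.55 kHz mod fs = 2.25 kHz.
2.25 kHz ≤ fs/2 = 6.575 kHz, appears at 2.25 kHz.
Distinct values: {0.5 kHz, 0.8 kHz, 2.25 kHz, 3.3 kHz, 6.2 kHz}.

0.5 kHz, 0.8 kHz, 2.25 kHz, 3.3 kHz, 6.2 kHz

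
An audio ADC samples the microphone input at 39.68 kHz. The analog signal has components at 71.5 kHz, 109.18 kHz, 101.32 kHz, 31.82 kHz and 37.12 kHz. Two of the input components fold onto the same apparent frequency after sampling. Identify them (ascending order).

31.82 kHz, 71.5 kHz

fs/2 = 19.84 kHz.
71.5 kHz mod fs = 31.82 kHz.
31.82 kHz > fs/2 = 19.84 kHz, folds to fs − 31.82 kHz = 7.86 kHz.
109.18 kHz mod fs = 29.82 kHz.
29.82 kHz > fs/2 = 19.84 kHz, folds to fs − 29.82 kHz = 9.86 kHz.
101.32 kHz mod fs = 21.96 kHz.
21.96 kHz > fs/2 = 19.84 kHz, folds to fs − 21.96 kHz = 17.72 kHz.
31.82 kHz > fs/2 = 19.84 kHz, folds to fs − 31.82 kHz = 7.86 kHz.
37.12 kHz > fs/2 = 19.84 kHz, folds to fs − 37.12 kHz = 2.56 kHz.
31.82 kHz and 71.5 kHz both map to 7.86 kHz.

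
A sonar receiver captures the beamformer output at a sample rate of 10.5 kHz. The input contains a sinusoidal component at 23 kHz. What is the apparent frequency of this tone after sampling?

23 kHz mod fs = 2 kHz.
2 kHz ≤ fs/2 = 5.25 kHz, appears at 2 kHz.

2 kHz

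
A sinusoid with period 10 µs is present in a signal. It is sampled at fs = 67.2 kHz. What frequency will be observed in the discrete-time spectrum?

32.8 kHz

T = 10 µs → f = 1/T = 100 kHz.
100 kHz mod fs = 32.8 kHz.
32.8 kHz ≤ fs/2 = 33.6 kHz, appears at 32.8 kHz.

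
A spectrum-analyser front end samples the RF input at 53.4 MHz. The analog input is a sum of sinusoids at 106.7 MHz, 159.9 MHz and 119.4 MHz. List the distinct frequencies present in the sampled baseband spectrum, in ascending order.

0.1 MHz, 0.3 MHz, 12.6 MHz

fs/2 = 26.7 MHz.
106.7 MHz mod fs = 53.3 MHz.
53.3 MHz > fs/2 = 26.7 MHz, folds to fs − 53.3 MHz = 0.1 MHz.
159.9 MHz mod fs = 53.1 MHz.
53.1 MHz > fs/2 = 26.7 MHz, folds to fs − 53.1 MHz = 0.3 MHz.
119.4 MHz mod fs = 12.6 MHz.
12.6 MHz ≤ fs/2 = 26.7 MHz, appears at 12.6 MHz.
Distinct values: {0.1 MHz, 0.3 MHz, 12.6 MHz}.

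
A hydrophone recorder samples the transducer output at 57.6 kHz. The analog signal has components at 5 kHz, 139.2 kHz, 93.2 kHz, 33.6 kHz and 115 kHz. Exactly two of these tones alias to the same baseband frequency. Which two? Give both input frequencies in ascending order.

fs/2 = 28.8 kHz.
5 kHz ≤ fs/2 = 28.8 kHz, passes unchanged.
139.2 kHz mod fs = 24 kHz.
24 kHz ≤ fs/2 = 28.8 kHz, appears at 24 kHz.
93.2 kHz mod fs = 35.6 kHz.
35.6 kHz > fs/2 = 28.8 kHz, folds to fs − 35.6 kHz = 22 kHz.
33.6 kHz > fs/2 = 28.8 kHz, folds to fs − 33.6 kHz = 24 kHz.
115 kHz mod fs = 57.4 kHz.
57.4 kHz > fs/2 = 28.8 kHz, folds to fs − 57.4 kHz = 0.2 kHz.
33.6 kHz and 139.2 kHz both map to 24 kHz.

33.6 kHz, 139.2 kHz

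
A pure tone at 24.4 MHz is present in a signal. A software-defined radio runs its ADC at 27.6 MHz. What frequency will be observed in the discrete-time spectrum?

24.4 MHz > fs/2 = 13.8 MHz, folds to fs − 24.4 MHz = 3.2 MHz.

3.2 MHz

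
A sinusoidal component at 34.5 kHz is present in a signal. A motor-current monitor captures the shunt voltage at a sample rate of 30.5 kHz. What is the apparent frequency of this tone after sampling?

4 kHz

34.5 kHz mod fs = 4 kHz.
4 kHz ≤ fs/2 = 15.25 kHz, appears at 4 kHz.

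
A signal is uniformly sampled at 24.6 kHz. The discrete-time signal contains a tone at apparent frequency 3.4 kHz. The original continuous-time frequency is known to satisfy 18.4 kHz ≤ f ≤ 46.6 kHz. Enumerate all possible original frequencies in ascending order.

Frequencies that alias to 3.4 kHz are k·fs ± 3.4 kHz for integer k ≥ 0.
k=0: 3.4 kHz.
k=1: 21.2 kHz, 28 kHz.
k=2: 45.8 kHz, 52.6 kHz.
k=3: 70.4 kHz, 77.2 kHz.
Within [18.4 kHz, 46.6 kHz]: 21.2 kHz, 28 kHz, 45.8 kHz.

21.2 kHz, 28 kHz, 45.8 kHz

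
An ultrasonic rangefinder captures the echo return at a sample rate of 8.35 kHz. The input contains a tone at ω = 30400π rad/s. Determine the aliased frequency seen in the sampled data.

ω = 30400π rad/s → f = ω/(2π) = 15200 Hz = 15.2 kHz.
15.2 kHz mod fs = 6.85 kHz.
6.85 kHz > fs/2 = 4.175 kHz, folds to fs − 6.85 kHz = 1.5 kHz.

1.5 kHz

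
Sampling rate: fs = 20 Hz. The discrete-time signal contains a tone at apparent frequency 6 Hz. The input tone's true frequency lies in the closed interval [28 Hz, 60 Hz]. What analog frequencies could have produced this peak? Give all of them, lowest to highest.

Frequencies that alias to 6 Hz are k·fs ± 6 Hz for integer k ≥ 0.
k=0: 6 Hz.
k=1: 14 Hz, 26 Hz.
k=2: 34 Hz, 46 Hz.
k=3: 54 Hz, 66 Hz.
k=4: 74 Hz, 86 Hz.
Within [28 Hz, 60 Hz]: 34 Hz, 46 Hz, 54 Hz.

34 Hz, 46 Hz, 54 Hz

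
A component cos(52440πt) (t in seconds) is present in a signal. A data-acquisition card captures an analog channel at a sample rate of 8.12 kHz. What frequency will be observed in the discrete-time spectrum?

1.86 kHz

ω = 52440π rad/s → f = ω/(2π) = 26220 Hz = 26.22 kHz.
26.22 kHz mod fs = 1.86 kHz.
1.86 kHz ≤ fs/2 = 4.06 kHz, appears at 1.86 kHz.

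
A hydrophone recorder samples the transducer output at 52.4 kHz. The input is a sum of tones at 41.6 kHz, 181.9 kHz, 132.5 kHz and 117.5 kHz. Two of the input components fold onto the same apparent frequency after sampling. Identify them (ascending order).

fs/2 = 26.2 kHz.
41.6 kHz > fs/2 = 26.2 kHz, folds to fs − 41.6 kHz = 10.8 kHz.
181.9 kHz mod fs = 24.7 kHz.
24.7 kHz ≤ fs/2 = 26.2 kHz, appears at 24.7 kHz.
132.5 kHz mod fs = 27.7 kHz.
27.7 kHz > fs/2 = 26.2 kHz, folds to fs − 27.7 kHz = 24.7 kHz.
117.5 kHz mod fs = 12.7 kHz.
12.7 kHz ≤ fs/2 = 26.2 kHz, appears at 12.7 kHz.
132.5 kHz and 181.9 kHz both map to 24.7 kHz.

132.5 kHz, 181.9 kHz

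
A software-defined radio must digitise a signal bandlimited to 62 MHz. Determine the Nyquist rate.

124 MHz

Nyquist rate = 2 × 62 MHz = 124 MHz.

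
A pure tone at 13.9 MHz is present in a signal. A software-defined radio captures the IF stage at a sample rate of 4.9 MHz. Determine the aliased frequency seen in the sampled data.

13.9 MHz mod fs = 4.1 MHz.
4.1 MHz > fs/2 = 2.45 MHz, folds to fs − 4.1 MHz = 0.8 MHz.

0.8 MHz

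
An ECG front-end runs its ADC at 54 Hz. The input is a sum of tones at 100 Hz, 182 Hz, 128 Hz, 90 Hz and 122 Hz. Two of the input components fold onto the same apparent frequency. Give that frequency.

fs/2 = 27 Hz.
100 Hz mod fs = 46 Hz.
46 Hz > fs/2 = 27 Hz, folds to fs − 46 Hz = 8 Hz.
182 Hz mod fs = 20 Hz.
20 Hz ≤ fs/2 = 27 Hz, appears at 20 Hz.
128 Hz mod fs = 20 Hz.
20 Hz ≤ fs/2 = 27 Hz, appears at 20 Hz.
90 Hz mod fs = 36 Hz.
36 Hz > fs/2 = 27 Hz, folds to fs − 36 Hz = 18 Hz.
122 Hz mod fs = 14 Hz.
14 Hz ≤ fs/2 = 27 Hz, appears at 14 Hz.
128 Hz and 182 Hz both map to 20 Hz.

20 Hz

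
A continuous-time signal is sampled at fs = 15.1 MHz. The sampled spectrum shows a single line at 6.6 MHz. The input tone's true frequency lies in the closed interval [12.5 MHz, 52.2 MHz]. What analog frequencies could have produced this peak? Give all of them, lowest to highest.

21.7 MHz, 23.6 MHz, 36.8 MHz, 38.7 MHz, 51.9 MHz

Frequencies that alias to 6.6 MHz are k·fs ± 6.6 MHz for integer k ≥ 0.
k=0: 6.6 MHz.
k=1: 8.5 MHz, 21.7 MHz.
k=2: 23.6 MHz, 36.8 MHz.
k=3: 38.7 MHz, 51.9 MHz.
k=4: 53.8 MHz, 67 MHz.
Within [12.5 MHz, 52.2 MHz]: 21.7 MHz, 23.6 MHz, 36.8 MHz, 38.7 MHz, 51.9 MHz.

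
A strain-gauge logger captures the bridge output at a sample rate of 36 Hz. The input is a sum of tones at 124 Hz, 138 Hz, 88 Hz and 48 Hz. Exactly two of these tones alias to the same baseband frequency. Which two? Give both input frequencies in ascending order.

88 Hz, 124 Hz

fs/2 = 18 Hz.
124 Hz mod fs = 16 Hz.
16 Hz ≤ fs/2 = 18 Hz, appears at 16 Hz.
138 Hz mod fs = 30 Hz.
30 Hz > fs/2 = 18 Hz, folds to fs − 30 Hz = 6 Hz.
88 Hz mod fs = 16 Hz.
16 Hz ≤ fs/2 = 18 Hz, appears at 16 Hz.
48 Hz mod fs = 12 Hz.
12 Hz ≤ fs/2 = 18 Hz, appears at 12 Hz.
88 Hz and 124 Hz both map to 16 Hz.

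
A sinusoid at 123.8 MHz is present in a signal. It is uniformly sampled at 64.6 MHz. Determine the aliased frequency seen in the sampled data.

5.4 MHz

123.8 MHz mod fs = 59.2 MHz.
59.2 MHz > fs/2 = 32.3 MHz, folds to fs − 59.2 MHz = 5.4 MHz.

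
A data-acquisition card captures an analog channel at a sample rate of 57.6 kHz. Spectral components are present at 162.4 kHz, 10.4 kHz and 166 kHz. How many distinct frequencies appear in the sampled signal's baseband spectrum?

fs/2 = 28.8 kHz.
162.4 kHz mod fs = 47.2 kHz.
47.2 kHz > fs/2 = 28.8 kHz, folds to fs − 47.2 kHz = 10.4 kHz.
10.4 kHz ≤ fs/2 = 28.8 kHz, passes unchanged.
166 kHz mod fs = 50.8 kHz.
50.8 kHz > fs/2 = 28.8 kHz, folds to fs − 50.8 kHz = 6.8 kHz.
Distinct values: {6.8 kHz, 10.4 kHz} → 2.

2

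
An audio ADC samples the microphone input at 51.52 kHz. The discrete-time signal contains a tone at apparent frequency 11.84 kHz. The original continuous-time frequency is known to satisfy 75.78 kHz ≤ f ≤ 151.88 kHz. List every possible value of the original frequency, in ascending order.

91.2 kHz, 114.88 kHz, 142.72 kHz

Frequencies that alias to 11.84 kHz are k·fs ± 11.84 kHz for integer k ≥ 0.
k=0: 11.84 kHz.
k=1: 39.68 kHz, 63.36 kHz.
k=2: 91.2 kHz, 114.88 kHz.
k=3: 142.72 kHz, 166.4 kHz.
k=4: 194.24 kHz, 217.92 kHz.
Within [75.78 kHz, 151.88 kHz]: 91.2 kHz, 114.88 kHz, 142.72 kHz.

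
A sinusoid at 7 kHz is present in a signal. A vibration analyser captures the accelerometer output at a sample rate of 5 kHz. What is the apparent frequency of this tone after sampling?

2 kHz

7 kHz mod fs = 2 kHz.
2 kHz ≤ fs/2 = 2.5 kHz, appears at 2 kHz.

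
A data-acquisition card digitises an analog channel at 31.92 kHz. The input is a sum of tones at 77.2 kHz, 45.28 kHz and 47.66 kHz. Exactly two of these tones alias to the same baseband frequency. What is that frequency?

fs/2 = 15.96 kHz.
77.2 kHz mod fs = 13.36 kHz.
13.36 kHz ≤ fs/2 = 15.96 kHz, appears at 13.36 kHz.
45.28 kHz mod fs = 13.36 kHz.
13.36 kHz ≤ fs/2 = 15.96 kHz, appears at 13.36 kHz.
47.66 kHz mod fs = 15.74 kHz.
15.74 kHz ≤ fs/2 = 15.96 kHz, appears at 15.74 kHz.
45.28 kHz and 77.2 kHz both map to 13.36 kHz.

13.36 kHz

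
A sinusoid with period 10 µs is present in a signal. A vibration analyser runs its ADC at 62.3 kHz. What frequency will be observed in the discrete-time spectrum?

24.6 kHz

T = 10 µs → f = 1/T = 100 kHz.
100 kHz mod fs = 37.7 kHz.
37.7 kHz > fs/2 = 31.15 kHz, folds to fs − 37.7 kHz = 24.6 kHz.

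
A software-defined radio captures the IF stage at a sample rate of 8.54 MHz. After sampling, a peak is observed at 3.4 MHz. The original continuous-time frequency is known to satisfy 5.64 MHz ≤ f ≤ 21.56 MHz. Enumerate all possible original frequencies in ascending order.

11.94 MHz, 13.68 MHz, 20.48 MHz

Frequencies that alias to 3.4 MHz are k·fs ± 3.4 MHz for integer k ≥ 0.
k=0: 3.4 MHz.
k=1: 5.14 MHz, 11.94 MHz.
k=2: 13.68 MHz, 20.48 MHz.
k=3: 22.22 MHz, 29.02 MHz.
Within [5.64 MHz, 21.56 MHz]: 11.94 MHz, 13.68 MHz, 20.48 MHz.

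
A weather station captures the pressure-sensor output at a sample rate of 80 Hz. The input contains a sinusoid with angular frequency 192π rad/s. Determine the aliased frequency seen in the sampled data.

16 Hz

ω = 192π rad/s → f = ω/(2π) = 96 Hz.
96 Hz mod fs = 16 Hz.
16 Hz ≤ fs/2 = 40 Hz, appears at 16 Hz.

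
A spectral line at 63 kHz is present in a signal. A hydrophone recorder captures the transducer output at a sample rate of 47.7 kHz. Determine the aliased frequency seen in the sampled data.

15.3 kHz

63 kHz mod fs = 15.3 kHz.
15.3 kHz ≤ fs/2 = 23.85 kHz, appears at 15.3 kHz.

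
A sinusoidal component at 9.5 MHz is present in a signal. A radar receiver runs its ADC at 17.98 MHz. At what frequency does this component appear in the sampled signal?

8.48 MHz

9.5 MHz > fs/2 = 8.99 MHz, folds to fs − 9.5 MHz = 8.48 MHz.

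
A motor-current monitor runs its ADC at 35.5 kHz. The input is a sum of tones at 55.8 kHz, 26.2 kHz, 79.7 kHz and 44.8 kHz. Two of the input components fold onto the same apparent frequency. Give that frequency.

fs/2 = 17.75 kHz.
55.8 kHz mod fs = 20.3 kHz.
20.3 kHz > fs/2 = 17.75 kHz, folds to fs − 20.3 kHz = 15.2 kHz.
26.2 kHz > fs/2 = 17.75 kHz, folds to fs − 26.2 kHz = 9.3 kHz.
79.7 kHz mod fs = 8.7 kHz.
8.7 kHz ≤ fs/2 = 17.75 kHz, appears at 8.7 kHz.
44.8 kHz mod fs = 9.3 kHz.
9.3 kHz ≤ fs/2 = 17.75 kHz, appears at 9.3 kHz.
26.2 kHz and 44.8 kHz both map to 9.3 kHz.

9.3 kHz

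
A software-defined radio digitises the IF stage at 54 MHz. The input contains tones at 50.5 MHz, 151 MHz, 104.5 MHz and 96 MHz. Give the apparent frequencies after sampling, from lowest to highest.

fs/2 = 27 MHz.
50.5 MHz > fs/2 = 27 MHz, folds to fs − 50.5 MHz = 3.5 MHz.
151 MHz mod fs = 43 MHz.
43 MHz > fs/2 = 27 MHz, folds to fs − 43 MHz = 11 MHz.
104.5 MHz mod fs = 50.5 MHz.
50.5 MHz > fs/2 = 27 MHz, folds to fs − 50.5 MHz = 3.5 MHz.
96 MHz mod fs = 42 MHz.
42 MHz > fs/2 = 27 MHz, folds to fs − 42 MHz = 12 MHz.
Distinct values: {3.5 MHz, 11 MHz, 12 MHz}.

3.5 MHz, 11 MHz, 12 MHz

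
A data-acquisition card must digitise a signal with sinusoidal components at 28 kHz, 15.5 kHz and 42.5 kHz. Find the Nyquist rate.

85 kHz

Highest-frequency component: 42.5 kHz.
Nyquist rate = 2 × 42.5 kHz = 85 kHz.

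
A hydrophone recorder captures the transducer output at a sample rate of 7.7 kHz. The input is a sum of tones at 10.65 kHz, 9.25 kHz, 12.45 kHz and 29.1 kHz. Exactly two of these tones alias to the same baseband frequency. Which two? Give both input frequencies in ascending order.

fs/2 = 3.85 kHz.
10.65 kHz mod fs = 2.95 kHz.
2.95 kHz ≤ fs/2 = 3.85 kHz, appears at 2.95 kHz.
9.25 kHz mod fs = 1.55 kHz.
1.55 kHz ≤ fs/2 = 3.85 kHz, appears at 1.55 kHz.
12.45 kHz mod fs = 4.75 kHz.
4.75 kHz > fs/2 = 3.85 kHz, folds to fs − 4.75 kHz = 2.95 kHz.
29.1 kHz mod fs = 6 kHz.
6 kHz > fs/2 = 3.85 kHz, folds to fs − 6 kHz = 1.7 kHz.
10.65 kHz and 12.45 kHz both map to 2.95 kHz.

10.65 kHz, 12.45 kHz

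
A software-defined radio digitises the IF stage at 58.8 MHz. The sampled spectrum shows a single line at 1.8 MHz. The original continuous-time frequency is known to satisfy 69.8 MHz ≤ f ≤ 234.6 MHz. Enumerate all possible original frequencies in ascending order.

115.8 MHz, 119.4 MHz, 174.6 MHz, 178.2 MHz, 233.4 MHz

Frequencies that alias to 1.8 MHz are k·fs ± 1.8 MHz for integer k ≥ 0.
k=0: 1.8 MHz.
k=1: 57 MHz, 60.6 MHz.
k=2: 115.8 MHz, 119.4 MHz.
k=3: 174.6 MHz, 178.2 MHz.
k=4: 233.4 MHz, 237 MHz.
k=5: 292.2 MHz, 295.8 MHz.
Within [69.8 MHz, 234.6 MHz]: 115.8 MHz, 119.4 MHz, 174.6 MHz, 178.2 MHz, 233.4 MHz.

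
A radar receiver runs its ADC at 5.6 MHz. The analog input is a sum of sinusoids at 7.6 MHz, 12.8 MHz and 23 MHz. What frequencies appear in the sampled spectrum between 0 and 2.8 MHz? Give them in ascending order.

fs/2 = 2.8 MHz.
7.6 MHz mod fs = 2 MHz.
2 MHz ≤ fs/2 = 2.8 MHz, appears at 2 MHz.
12.8 MHz mod fs = 1.6 MHz.
1.6 MHz ≤ fs/2 = 2.8 MHz, appears at 1.6 MHz.
23 MHz mod fs = 0.6 MHz.
0.6 MHz ≤ fs/2 = 2.8 MHz, appears at 0.6 MHz.
Distinct values: {0.6 MHz, 1.6 MHz, 2 MHz}.

0.6 MHz, 1.6 MHz, 2 MHz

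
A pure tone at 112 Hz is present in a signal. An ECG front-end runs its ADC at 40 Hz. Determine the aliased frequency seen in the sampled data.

112 Hz mod fs = 32 Hz.
32 Hz > fs/2 = 20 Hz, folds to fs − 32 Hz = 8 Hz.

8 Hz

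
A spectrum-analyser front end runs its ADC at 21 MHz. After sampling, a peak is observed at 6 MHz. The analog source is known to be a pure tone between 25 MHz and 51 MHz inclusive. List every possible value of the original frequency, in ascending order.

Frequencies that alias to 6 MHz are k·fs ± 6 MHz for integer k ≥ 0.
k=0: 6 MHz.
k=1: 15 MHz, 27 MHz.
k=2: 36 MHz, 48 MHz.
k=3: 57 MHz, 69 MHz.
Within [25 MHz, 51 MHz]: 27 MHz, 36 MHz, 48 MHz.

27 MHz, 36 MHz, 48 MHz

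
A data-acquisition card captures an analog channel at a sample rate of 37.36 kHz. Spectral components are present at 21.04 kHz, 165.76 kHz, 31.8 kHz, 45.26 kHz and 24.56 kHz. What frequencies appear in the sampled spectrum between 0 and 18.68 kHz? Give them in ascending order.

5.56 kHz, 7.9 kHz, 12.8 kHz, 16.32 kHz

fs/2 = 18.68 kHz.
21.04 kHz > fs/2 = 18.68 kHz, folds to fs − 21.04 kHz = 16.32 kHz.
165.76 kHz mod fs = 16.32 kHz.
16.32 kHz ≤ fs/2 = 18.68 kHz, appears at 16.32 kHz.
31.8 kHz > fs/2 = 18.68 kHz, folds to fs − 31.8 kHz = 5.56 kHz.
45.26 kHz mod fs = 7.9 kHz.
7.9 kHz ≤ fs/2 = 18.68 kHz, appears at 7.9 kHz.
24.56 kHz > fs/2 = 18.68 kHz, folds to fs − 24.56 kHz = 12.8 kHz.
Distinct values: {5.56 kHz, 7.9 kHz, 12.8 kHz, 16.32 kHz}.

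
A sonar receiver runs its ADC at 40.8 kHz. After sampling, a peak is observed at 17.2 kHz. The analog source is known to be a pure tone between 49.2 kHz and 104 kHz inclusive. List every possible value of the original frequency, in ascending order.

Frequencies that alias to 17.2 kHz are k·fs ± 17.2 kHz for integer k ≥ 0.
k=0: 17.2 kHz.
k=1: 23.6 kHz, 58 kHz.
k=2: 64.4 kHz, 98.8 kHz.
k=3: 105.2 kHz, 139.6 kHz.
Within [49.2 kHz, 104 kHz]: 58 kHz, 64.4 kHz, 98.8 kHz.

58 kHz, 64.4 kHz, 98.8 kHz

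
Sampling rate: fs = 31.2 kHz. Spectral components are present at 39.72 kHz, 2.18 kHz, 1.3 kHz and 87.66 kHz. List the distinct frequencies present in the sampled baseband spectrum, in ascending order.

fs/2 = 15.6 kHz.
39.72 kHz mod fs = 8.52 kHz.
8.52 kHz ≤ fs/2 = 15.6 kHz, appears at 8.52 kHz.
2.18 kHz ≤ fs/2 = 15.6 kHz, passes unchanged.
1.3 kHz ≤ fs/2 = 15.6 kHz, passes unchanged.
87.66 kHz mod fs = 25.26 kHz.
25.26 kHz > fs/2 = 15.6 kHz, folds to fs − 25.26 kHz = 5.94 kHz.
Distinct values: {1.3 kHz, 2.18 kHz, 5.94 kHz, 8.52 kHz}.

1.3 kHz, 2.18 kHz, 5.94 kHz, 8.52 kHz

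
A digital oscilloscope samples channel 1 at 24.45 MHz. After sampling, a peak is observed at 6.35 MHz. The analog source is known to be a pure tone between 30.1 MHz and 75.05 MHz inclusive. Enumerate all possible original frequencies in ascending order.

Frequencies that alias to 6.35 MHz are k·fs ± 6.35 MHz for integer k ≥ 0.
k=0: 6.35 MHz.
k=1: 18.1 MHz, 30.8 MHz.
k=2: 42.55 MHz, 55.25 MHz.
k=3: 67 MHz, 79.7 MHz.
k=4: 91.45 MHz, 104.15 MHz.
Within [30.1 MHz, 75.05 MHz]: 30.8 MHz, 42.55 MHz, 55.25 MHz, 67 MHz.

30.8 MHz, 42.55 MHz, 55.25 MHz, 67 MHz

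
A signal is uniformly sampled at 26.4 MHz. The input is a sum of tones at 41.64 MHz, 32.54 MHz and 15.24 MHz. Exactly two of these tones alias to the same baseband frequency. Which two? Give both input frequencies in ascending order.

15.24 MHz, 41.64 MHz

fs/2 = 13.2 MHz.
41.64 MHz mod fs = 15.24 MHz.
15.24 MHz > fs/2 = 13.2 MHz, folds to fs − 15.24 MHz = 11.16 MHz.
32.54 MHz mod fs = 6.14 MHz.
6.14 MHz ≤ fs/2 = 13.2 MHz, appears at 6.14 MHz.
15.24 MHz > fs/2 = 13.2 MHz, folds to fs − 15.24 MHz = 11.16 MHz.
15.24 MHz and 41.64 MHz both map to 11.16 MHz.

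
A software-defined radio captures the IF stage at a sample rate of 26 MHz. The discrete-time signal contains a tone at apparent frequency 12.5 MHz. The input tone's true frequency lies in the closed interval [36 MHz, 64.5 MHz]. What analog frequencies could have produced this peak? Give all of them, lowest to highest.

Frequencies that alias to 12.5 MHz are k·fs ± 12.5 MHz for integer k ≥ 0.
k=0: 12.5 MHz.
k=1: 13.5 MHz, 38.5 MHz.
k=2: 39.5 MHz, 64.5 MHz.
k=3: 65.5 MHz, 90.5 MHz.
Within [36 MHz, 64.5 MHz]: 38.5 MHz, 39.5 MHz, 64.5 MHz.

38.5 MHz, 39.5 MHz, 64.5 MHz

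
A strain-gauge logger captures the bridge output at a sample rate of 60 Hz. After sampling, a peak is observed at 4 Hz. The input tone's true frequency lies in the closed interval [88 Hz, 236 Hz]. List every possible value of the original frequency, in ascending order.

Frequencies that alias to 4 Hz are k·fs ± 4 Hz for integer k ≥ 0.
k=0: 4 Hz.
k=1: 56 Hz, 64 Hz.
k=2: 116 Hz, 124 Hz.
k=3: 176 Hz, 184 Hz.
k=4: 236 Hz, 244 Hz.
k=5: 296 Hz, 304 Hz.
Within [88 Hz, 236 Hz]: 116 Hz, 124 Hz, 176 Hz, 184 Hz, 236 Hz.

116 Hz, 124 Hz, 176 Hz, 184 Hz, 236 Hz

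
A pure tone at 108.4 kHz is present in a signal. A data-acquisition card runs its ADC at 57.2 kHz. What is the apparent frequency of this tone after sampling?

6 kHz

108.4 kHz mod fs = 51.2 kHz.
51.2 kHz > fs/2 = 28.6 kHz, folds to fs − 51.2 kHz = 6 kHz.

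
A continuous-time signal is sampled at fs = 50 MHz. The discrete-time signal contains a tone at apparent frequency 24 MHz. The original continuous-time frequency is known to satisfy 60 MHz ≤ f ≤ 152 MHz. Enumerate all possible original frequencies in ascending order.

Frequencies that alias to 24 MHz are k·fs ± 24 MHz for integer k ≥ 0.
k=0: 24 MHz.
k=1: 26 MHz, 74 MHz.
k=2: 76 MHz, 124 MHz.
k=3: 126 MHz, 174 MHz.
k=4: 176 MHz, 224 MHz.
Within [60 MHz, 152 MHz]: 74 MHz, 76 MHz, 124 MHz, 126 MHz.

74 MHz, 76 MHz, 124 MHz, 126 MHz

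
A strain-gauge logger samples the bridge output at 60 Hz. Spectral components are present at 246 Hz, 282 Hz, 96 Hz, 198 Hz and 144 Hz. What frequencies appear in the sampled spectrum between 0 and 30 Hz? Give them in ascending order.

fs/2 = 30 Hz.
246 Hz mod fs = 6 Hz.
6 Hz ≤ fs/2 = 30 Hz, appears at 6 Hz.
282 Hz mod fs = 42 Hz.
42 Hz > fs/2 = 30 Hz, folds to fs − 42 Hz = 18 Hz.
96 Hz mod fs = 36 Hz.
36 Hz > fs/2 = 30 Hz, folds to fs − 36 Hz = 24 Hz.
198 Hz mod fs = 18 Hz.
18 Hz ≤ fs/2 = 30 Hz, appears at 18 Hz.
144 Hz mod fs = 24 Hz.
24 Hz ≤ fs/2 = 30 Hz, appears at 24 Hz.
Distinct values: {6 Hz, 18 Hz, 24 Hz}.

6 Hz, 18 Hz, 24 Hz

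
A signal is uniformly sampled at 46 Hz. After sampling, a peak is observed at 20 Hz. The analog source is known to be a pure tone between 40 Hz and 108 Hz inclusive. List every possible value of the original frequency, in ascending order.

Frequencies that alias to 20 Hz are k·fs ± 20 Hz for integer k ≥ 0.
k=0: 20 Hz.
k=1: 26 Hz, 66 Hz.
k=2: 72 Hz, 112 Hz.
k=3: 118 Hz, 158 Hz.
Within [40 Hz, 108 Hz]: 66 Hz, 72 Hz.

66 Hz, 72 Hz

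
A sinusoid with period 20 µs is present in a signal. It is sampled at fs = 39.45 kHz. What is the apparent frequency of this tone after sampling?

10.55 kHz

T = 20 µs → f = 1/T = 50 kHz.
50 kHz mod fs = 10.55 kHz.
10.55 kHz ≤ fs/2 = 19.725 kHz, appears at 10.55 kHz.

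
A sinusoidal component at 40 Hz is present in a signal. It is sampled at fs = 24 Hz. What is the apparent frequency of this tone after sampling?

40 Hz mod fs = 16 Hz.
16 Hz > fs/2 = 12 Hz, folds to fs − 16 Hz = 8 Hz.

8 Hz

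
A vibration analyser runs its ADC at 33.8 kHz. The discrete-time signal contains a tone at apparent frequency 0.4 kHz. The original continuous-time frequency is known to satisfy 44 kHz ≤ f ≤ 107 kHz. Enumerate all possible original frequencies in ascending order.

Frequencies that alias to 0.4 kHz are k·fs ± 0.4 kHz for integer k ≥ 0.
k=0: 0.4 kHz.
k=1: 33.4 kHz, 34.2 kHz.
k=2: 67.2 kHz, 68 kHz.
k=3: 101 kHz, 101.8 kHz.
k=4: 134.8 kHz, 135.6 kHz.
Within [44 kHz, 107 kHz]: 67.2 kHz, 68 kHz, 101 kHz, 101.8 kHz.

67.2 kHz, 68 kHz, 101 kHz, 101.8 kHz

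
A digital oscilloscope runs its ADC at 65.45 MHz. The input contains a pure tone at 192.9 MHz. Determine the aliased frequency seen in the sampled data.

192.9 MHz mod fs = 62 MHz.
62 MHz > fs/2 = 32.725 MHz, folds to fs − 62 MHz = 3.45 MHz.

3.45 MHz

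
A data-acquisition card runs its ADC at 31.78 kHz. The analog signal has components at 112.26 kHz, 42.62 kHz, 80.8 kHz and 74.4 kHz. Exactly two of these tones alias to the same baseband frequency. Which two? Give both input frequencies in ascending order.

42.62 kHz, 74.4 kHz

fs/2 = 15.89 kHz.
112.26 kHz mod fs = 16.92 kHz.
16.92 kHz > fs/2 = 15.89 kHz, folds to fs − 16.92 kHz = 14.86 kHz.
42.62 kHz mod fs = 10.84 kHz.
10.84 kHz ≤ fs/2 = 15.89 kHz, appears at 10.84 kHz.
80.8 kHz mod fs = 17.24 kHz.
17.24 kHz > fs/2 = 15.89 kHz, folds to fs − 17.24 kHz = 14.54 kHz.
74.4 kHz mod fs = 10.84 kHz.
10.84 kHz ≤ fs/2 = 15.89 kHz, appears at 10.84 kHz.
42.62 kHz and 74.4 kHz both map to 10.84 kHz.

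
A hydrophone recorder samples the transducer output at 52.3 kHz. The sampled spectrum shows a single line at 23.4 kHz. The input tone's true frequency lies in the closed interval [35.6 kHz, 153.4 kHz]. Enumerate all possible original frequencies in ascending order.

75.7 kHz, 81.2 kHz, 128 kHz, 133.5 kHz

Frequencies that alias to 23.4 kHz are k·fs ± 23.4 kHz for integer k ≥ 0.
k=0: 23.4 kHz.
k=1: 28.9 kHz, 75.7 kHz.
k=2: 81.2 kHz, 128 kHz.
k=3: 133.5 kHz, 180.3 kHz.
k=4: 185.8 kHz, 232.6 kHz.
Within [35.6 kHz, 153.4 kHz]: 75.7 kHz, 81.2 kHz, 128 kHz, 133.5 kHz.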